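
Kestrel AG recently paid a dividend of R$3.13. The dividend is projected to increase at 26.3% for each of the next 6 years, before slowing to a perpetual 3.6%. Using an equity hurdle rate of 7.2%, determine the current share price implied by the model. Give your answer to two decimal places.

R$275.57

Two-stage DDM. Project D₁…D_6 at 0.263, terminal growth 0.036, discount at r = 0.072.
D_1 = 3.9532
D_2 = 4.9929
D_3 = 6.3060
D_4 = 7.9645
D_5 = 10.0591
D_6 = 12.7047
Terminal value at t=6: TV = D_7/(r−g) = 13.1621/(0.072−0.036) = 365.6131
P₀ = 3.9532/(1+0.072)^1 + 4.9929/(1+0.072)^2 + 6.3060/(1+0.072)^3 + 7.9645/(1+0.072)^4 + 10.0591/(1+0.072)^5 + 12.7047/(1+0.072)^6 + 365.6131/(1+0.072)^6 = 275.5678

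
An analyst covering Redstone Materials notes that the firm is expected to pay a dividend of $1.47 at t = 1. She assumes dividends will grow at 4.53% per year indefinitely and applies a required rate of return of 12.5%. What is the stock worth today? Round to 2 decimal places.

$18.44

Gordon growth model: P₀ = D₁/(r − g), with D₁ = 1.47 given directly.
P₀ = 1.4700 / (0.125 − 0.0453) = 1.4700 / 0.0797 = 18.4442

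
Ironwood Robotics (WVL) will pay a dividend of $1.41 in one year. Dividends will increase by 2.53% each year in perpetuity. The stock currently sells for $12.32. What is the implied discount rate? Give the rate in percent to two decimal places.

13.97%

Rearranging the constant-growth DDM: r = D₁/P₀ + g.
r = 1.4100 / 12.32 + 0.0253 = 0.11445 + 0.0253 = 0.13975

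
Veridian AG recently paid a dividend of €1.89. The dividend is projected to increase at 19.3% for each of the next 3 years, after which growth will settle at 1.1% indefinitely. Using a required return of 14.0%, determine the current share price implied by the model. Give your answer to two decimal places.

€23.19

Two-stage DDM. Project D₁…D_3 at 0.193, terminal growth 0.011, discount at r = 0.14.
D_1 = 2.2548
D_2 = 2.6899
D_3 = 3.2091
Terminal value at t=3: TV = D_4/(r−g) = 3.2444/(0.14−0.011) = 25.1504
P₀ = 2.2548/(1+0.14)^1 + 2.6899/(1+0.14)^2 + 3.2091/(1+0.14)^3 + 25.1504/(1+0.14)^3 = 23.1895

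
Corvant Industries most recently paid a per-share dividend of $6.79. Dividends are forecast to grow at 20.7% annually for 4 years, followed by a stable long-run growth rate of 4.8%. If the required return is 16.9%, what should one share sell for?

Two-stage DDM. Project D₁…D_4 at 0.207, terminal growth 0.048, discount at r = 0.169.
D_1 = 8.1955
D_2 = 9.8920
D_3 = 11.9396
D_4 = 14.4112
Terminal value at t=4: TV = D_5/(r−g) = 15.1029/(0.169−0.048) = 124.8173
P₀ = 8.1955/(1+0.169)^1 + 9.8920/(1+0.169)^2 + 11.9396/(1+0.169)^3 + 14.4112/(1+0.169)^4 + 124.8173/(1+0.169)^4 = 96.2771

$96.28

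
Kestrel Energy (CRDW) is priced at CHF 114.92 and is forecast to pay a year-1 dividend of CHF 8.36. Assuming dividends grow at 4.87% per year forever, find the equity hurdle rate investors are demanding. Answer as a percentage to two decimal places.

12.14%

Rearranging the constant-growth DDM: r = D₁/P₀ + g.
r = 8.3600 / 114.92 + 0.0487 = 0.07275 + 0.0487 = 0.12145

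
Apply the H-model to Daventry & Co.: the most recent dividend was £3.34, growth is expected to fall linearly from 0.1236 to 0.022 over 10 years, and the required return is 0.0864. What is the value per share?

H-model: P₀ = D₀[(1+g_L) + H(g_S−g_L)]/(r−g_L), with H = 10/2 = 5.
P₀ = 3.34 × [(1+0.022) + 5×(0.1236−0.022)] / (0.0864−0.022)
   = 3.34 × 1.5300 / 0.0644 = 79.3509

£79.35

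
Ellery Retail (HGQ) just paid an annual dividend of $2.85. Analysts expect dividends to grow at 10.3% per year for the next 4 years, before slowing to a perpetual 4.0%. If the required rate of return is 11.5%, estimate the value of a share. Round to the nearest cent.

Two-stage DDM. Project D₁…D_4 at 0.103, terminal growth 0.04, discount at r = 0.115.
D_1 = 3.1435
D_2 = 3.4673
D_3 = 3.8245
D_4 = 4.2184
Terminal value at t=4: TV = D_5/(r−g) = 4.3871/(0.115−0.04) = 58.4950
P₀ = 3.1435/(1+0.115)^1 + 3.4673/(1+0.115)^2 + 3.8245/(1+0.115)^3 + 4.2184/(1+0.115)^4 + 58.4950/(1+0.115)^4 = 48.9425

$48.94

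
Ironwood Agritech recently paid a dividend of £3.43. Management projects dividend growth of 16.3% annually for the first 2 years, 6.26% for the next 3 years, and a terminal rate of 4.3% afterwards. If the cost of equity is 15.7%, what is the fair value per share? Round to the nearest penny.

Three-stage DDM. Project D₁…D_5; terminal Gordon value at t=5 with g = 0.043; discount at r = 0.157.
D_1 = 3.9891
D_2 = 4.6393
D_3 = 4.9297
D_4 = 5.2383
D_5 = 5.5663
TV_5 = 5.8056/(0.157−0.043) = 50.9263
P₀ = Σ Dₜ/(1+r)ᵗ + TV_5/(1+r)^5 = 40.2669

£40.27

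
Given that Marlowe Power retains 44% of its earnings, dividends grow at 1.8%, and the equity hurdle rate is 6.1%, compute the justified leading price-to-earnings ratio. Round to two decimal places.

Payout ratio b = 1 − 0.44 = 0.56.
Justified leading P/E = b/(r−g) = 0.56/(0.061−0.018) = 13.0233

13.02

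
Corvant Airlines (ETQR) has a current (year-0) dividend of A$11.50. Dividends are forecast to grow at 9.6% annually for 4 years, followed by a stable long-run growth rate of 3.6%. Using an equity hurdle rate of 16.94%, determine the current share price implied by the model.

Two-stage DDM. Project D₁…D_4 at 0.096, terminal growth 0.036, discount at r = 0.1694.
D_1 = 12.6040
D_2 = 13.8140
D_3 = 15.1401
D_4 = 16.5936
Terminal value at t=4: TV = D_5/(r−g) = 17.1909/(0.1694−0.036) = 128.8677
P₀ = 12.6040/(1+0.1694)^1 + 13.8140/(1+0.1694)^2 + 15.1401/(1+0.1694)^3 + 16.5936/(1+0.1694)^4 + 128.8677/(1+0.1694)^4 = 108.1323

A$108.13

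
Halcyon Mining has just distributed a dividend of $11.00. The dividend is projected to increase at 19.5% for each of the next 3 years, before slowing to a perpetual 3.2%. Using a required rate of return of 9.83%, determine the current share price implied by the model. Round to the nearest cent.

$259.71

Two-stage DDM. Project D₁…D_3 at 0.195, terminal growth 0.032, discount at r = 0.0983.
D_1 = 13.1450
D_2 = 15.7083
D_3 = 18.7714
Terminal value at t=3: TV = D_4/(r−g) = 19.3721/(0.0983−0.032) = 292.1881
P₀ = 13.1450/(1+0.0983)^1 + 15.7083/(1+0.0983)^2 + 18.7714/(1+0.0983)^3 + 292.1881/(1+0.0983)^3 = 259.7058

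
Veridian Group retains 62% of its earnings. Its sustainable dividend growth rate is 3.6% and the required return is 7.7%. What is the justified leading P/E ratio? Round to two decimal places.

Payout ratio b = 1 − 0.62 = 0.38.
Justified leading P/E = b/(r−g) = 0.38/(0.077−0.036) = 9.2683

9.27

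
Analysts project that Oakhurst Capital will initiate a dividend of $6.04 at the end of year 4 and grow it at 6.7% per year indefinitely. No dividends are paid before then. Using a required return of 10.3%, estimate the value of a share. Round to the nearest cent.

$125.03

Deferred-dividend DDM. At t=3 the remaining stream is a growing perpetuity with first payment D_4 = 6.04.
V_3 = D_4/(r−g) = 6.04/(0.103−0.067) = 167.7778
P₀ = V_3/(1+r)^3 = 167.7778/(1+0.103)^3 = 125.0282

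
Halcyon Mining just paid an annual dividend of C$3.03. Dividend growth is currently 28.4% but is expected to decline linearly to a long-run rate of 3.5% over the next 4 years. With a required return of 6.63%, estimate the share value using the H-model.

C$148.40

H-model: P₀ = D₀[(1+g_L) + H(g_S−g_L)]/(r−g_L), with H = 4/2 = 2.
P₀ = 3.03 × [(1+0.035) + 2×(0.284−0.035)] / (0.0663−0.035)
   = 3.03 × 1.5330 / 0.0313 = 148.4022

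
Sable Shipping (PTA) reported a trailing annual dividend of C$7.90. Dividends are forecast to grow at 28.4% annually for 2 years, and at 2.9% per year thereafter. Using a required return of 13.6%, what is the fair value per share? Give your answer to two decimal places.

C$116.08

Two-stage DDM. Project D₁…D_2 at 0.284, terminal growth 0.029, discount at r = 0.136.
D_1 = 10.1436
D_2 = 13.0244
Terminal value at t=2: TV = D_3/(r−g) = 13.4021/(0.136−0.029) = 125.2532
P₀ = 10.1436/(1+0.136)^1 + 13.0244/(1+0.136)^2 + 125.2532/(1+0.136)^2 = 116.0799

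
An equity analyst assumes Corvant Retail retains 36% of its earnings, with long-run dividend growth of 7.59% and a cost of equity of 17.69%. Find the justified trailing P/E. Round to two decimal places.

Payout ratio b = 1 − 0.36 = 0.64.
Justified trailing P/E = b(1+g)/(r−g) = 0.64×(1+0.0759)/(0.1769−0.0759) = 6.8176

6.82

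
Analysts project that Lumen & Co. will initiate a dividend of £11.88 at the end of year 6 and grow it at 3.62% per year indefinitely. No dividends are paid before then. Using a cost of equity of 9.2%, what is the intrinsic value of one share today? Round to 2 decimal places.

Deferred-dividend DDM. At t=5 the remaining stream is a growing perpetuity with first payment D_6 = 11.88.
V_5 = D_6/(r−g) = 11.88/(0.092−0.0362) = 212.9032
P₀ = V_5/(1+r)^5 = 212.9032/(1+0.092)^5 = 137.1100

£137.11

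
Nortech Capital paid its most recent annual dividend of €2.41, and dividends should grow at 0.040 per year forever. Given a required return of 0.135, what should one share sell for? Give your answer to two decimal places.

€26.38

Gordon growth model: P₀ = D₁/(r − g). D₁ = 2.41 × (1 + 0.04) = 2.5064.
P₀ = 2.5064 / (0.135 − 0.04) = 2.5064 / 0.095 = 26.3832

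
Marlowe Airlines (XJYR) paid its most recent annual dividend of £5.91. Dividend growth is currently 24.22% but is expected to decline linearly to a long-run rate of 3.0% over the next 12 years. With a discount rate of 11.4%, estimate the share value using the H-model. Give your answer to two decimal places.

H-model: P₀ = D₀[(1+g_L) + H(g_S−g_L)]/(r−g_L), with H = 12/2 = 6.
P₀ = 5.91 × [(1+0.03) + 6×(0.2422−0.03)] / (0.114−0.03)
   = 5.91 × 2.3032 / 0.084 = 162.0466

£162.05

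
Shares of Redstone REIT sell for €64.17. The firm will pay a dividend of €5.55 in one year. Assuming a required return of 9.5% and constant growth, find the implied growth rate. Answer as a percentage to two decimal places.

From P₀ = D₁/(r − g), the implied growth is g = r − D₁/P₀.
g = 0.095 − 5.55/64.17 = 0.095 − 0.08649 = 0.00851

0.85%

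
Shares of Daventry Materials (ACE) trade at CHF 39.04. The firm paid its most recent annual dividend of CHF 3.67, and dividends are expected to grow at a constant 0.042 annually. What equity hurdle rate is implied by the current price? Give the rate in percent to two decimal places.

Rearranging the constant-growth DDM: r = D₁/P₀ + g.
D₁ = 3.67 × (1 + 0.042) = 3.8241.
r = 3.8241 / 39.04 + 0.042 = 0.09795 + 0.042 = 0.13995

14.00%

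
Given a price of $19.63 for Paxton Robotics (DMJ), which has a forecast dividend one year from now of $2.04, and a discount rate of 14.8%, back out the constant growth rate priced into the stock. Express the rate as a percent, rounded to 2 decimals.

From P₀ = D₁/(r − g), the implied growth is g = r − D₁/P₀.
g = 0.148 − 2.04/19.63 = 0.148 − 0.10392 = 0.04408

4.41%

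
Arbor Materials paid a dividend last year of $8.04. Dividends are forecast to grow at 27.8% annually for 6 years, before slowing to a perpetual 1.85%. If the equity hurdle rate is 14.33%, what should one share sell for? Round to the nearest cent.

$200.54

Two-stage DDM. Project D₁…D_6 at 0.278, terminal growth 0.0185, discount at r = 0.1433.
D_1 = 10.2751
D_2 = 13.1316
D_3 = 16.7822
D_4 = 21.4476
D_5 = 27.4101
D_6 = 35.0301
Terminal value at t=6: TV = D_7/(r−g) = 35.6781/(0.1433−0.0185) = 285.8825
P₀ = 10.2751/(1+0.1433)^1 + 13.1316/(1+0.1433)^2 + 16.7822/(1+0.1433)^3 + 21.4476/(1+0.1433)^4 + 27.4101/(1+0.1433)^5 + 35.0301/(1+0.1433)^6 + 285.8825/(1+0.1433)^6 = 200.5371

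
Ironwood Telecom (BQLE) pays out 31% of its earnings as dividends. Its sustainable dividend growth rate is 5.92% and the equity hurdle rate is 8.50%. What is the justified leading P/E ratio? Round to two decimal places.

12.02

Justified leading P/E = b/(r−g) = 0.31/(0.085−0.0592) = 12.0155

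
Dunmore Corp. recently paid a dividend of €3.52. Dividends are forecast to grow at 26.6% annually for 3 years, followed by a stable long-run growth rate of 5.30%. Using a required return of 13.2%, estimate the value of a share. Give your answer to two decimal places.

€78.89

Two-stage DDM. Project D₁…D_3 at 0.266, terminal growth 0.053, discount at r = 0.132.
D_1 = 4.4563
D_2 = 5.6417
D_3 = 7.1424
Terminal value at t=3: TV = D_4/(r−g) = 7.5209/(0.132−0.053) = 95.2018
P₀ = 4.4563/(1+0.132)^1 + 5.6417/(1+0.132)^2 + 7.1424/(1+0.132)^3 + 95.2018/(1+0.132)^3 = 78.8937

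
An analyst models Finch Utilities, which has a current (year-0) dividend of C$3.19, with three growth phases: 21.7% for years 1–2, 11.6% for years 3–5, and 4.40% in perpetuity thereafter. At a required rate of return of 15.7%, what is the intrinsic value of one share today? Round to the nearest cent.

C$46.00

Three-stage DDM. Project D₁…D_5; terminal Gordon value at t=5 with g = 0.044; discount at r = 0.157.
D_1 = 3.8822
D_2 = 4.7247
D_3 = 5.2727
D_4 = 5.8844
D_5 = 6.5670
TV_5 = 6.8559/(0.157−0.044) = 60.6717
P₀ = Σ Dₜ/(1+r)ᵗ + TV_5/(1+r)^5 = 46.0034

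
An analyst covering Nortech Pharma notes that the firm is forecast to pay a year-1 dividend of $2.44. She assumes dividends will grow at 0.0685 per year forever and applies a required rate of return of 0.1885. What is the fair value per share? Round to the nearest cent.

$20.33

Gordon growth model: P₀ = D₁/(r − g), with D₁ = 2.44 given directly.
P₀ = 2.4400 / (0.1885 − 0.0685) = 2.4400 / 0.12 = 20.3333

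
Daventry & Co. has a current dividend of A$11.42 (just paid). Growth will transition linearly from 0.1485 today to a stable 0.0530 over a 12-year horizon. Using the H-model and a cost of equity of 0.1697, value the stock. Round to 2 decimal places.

A$159.12

H-model: P₀ = D₀[(1+g_L) + H(g_S−g_L)]/(r−g_L), with H = 12/2 = 6.
P₀ = 11.42 × [(1+0.053) + 6×(0.1485−0.053)] / (0.1697−0.053)
   = 11.42 × 1.6260 / 0.1167 = 159.1167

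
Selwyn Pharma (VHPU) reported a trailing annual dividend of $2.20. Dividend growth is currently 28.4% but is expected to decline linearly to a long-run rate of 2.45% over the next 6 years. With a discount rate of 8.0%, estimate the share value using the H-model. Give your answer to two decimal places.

$71.47

H-model: P₀ = D₀[(1+g_L) + H(g_S−g_L)]/(r−g_L), with H = 6/2 = 3.
P₀ = 2.20 × [(1+0.0245) + 3×(0.284−0.0245)] / (0.08−0.0245)
   = 2.20 × 1.8030 / 0.0555 = 71.4703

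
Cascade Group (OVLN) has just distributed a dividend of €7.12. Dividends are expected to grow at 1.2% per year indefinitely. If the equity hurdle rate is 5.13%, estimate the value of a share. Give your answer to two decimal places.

Gordon growth model: P₀ = D₁/(r − g). D₁ = 7.12 × (1 + 0.012) = 7.2054.
P₀ = 7.2054 / (0.0513 − 0.012) = 7.2054 / 0.0393 = 183.3445

€183.34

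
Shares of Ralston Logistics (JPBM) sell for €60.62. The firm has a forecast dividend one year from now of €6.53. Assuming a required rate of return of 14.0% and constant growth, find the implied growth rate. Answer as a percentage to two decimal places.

3.23%

From P₀ = D₁/(r − g), the implied growth is g = r − D₁/P₀.
g = 0.14 − 6.53/60.62 = 0.14 − 0.10772 = 0.03228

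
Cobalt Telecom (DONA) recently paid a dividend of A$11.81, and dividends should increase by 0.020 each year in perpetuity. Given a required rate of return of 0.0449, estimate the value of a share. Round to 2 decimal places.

A$483.78

Gordon growth model: P₀ = D₁/(r − g). D₁ = 11.81 × (1 + 0.02) = 12.0462.
P₀ = 12.0462 / (0.0449 − 0.02) = 12.0462 / 0.0249 = 483.7831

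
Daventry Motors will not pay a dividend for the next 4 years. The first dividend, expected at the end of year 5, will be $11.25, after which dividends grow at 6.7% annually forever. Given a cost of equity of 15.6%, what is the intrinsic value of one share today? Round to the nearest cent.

$70.78

Deferred-dividend DDM. At t=4 the remaining stream is a growing perpetuity with first payment D_5 = 11.25.
V_4 = D_5/(r−g) = 11.25/(0.156−0.067) = 126.4045
P₀ = V_4/(1+r)^4 = 126.4045/(1+0.156)^4 = 70.7834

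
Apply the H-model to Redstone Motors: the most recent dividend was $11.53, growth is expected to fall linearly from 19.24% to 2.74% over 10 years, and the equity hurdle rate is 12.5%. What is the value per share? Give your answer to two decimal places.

$218.83

H-model: P₀ = D₀[(1+g_L) + H(g_S−g_L)]/(r−g_L), with H = 10/2 = 5.
P₀ = 11.53 × [(1+0.0274) + 5×(0.1924−0.0274)] / (0.125−0.0274)
   = 11.53 × 1.8524 / 0.0976 = 218.8337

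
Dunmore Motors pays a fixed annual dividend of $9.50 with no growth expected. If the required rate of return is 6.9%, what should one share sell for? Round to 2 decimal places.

$137.68

Zero-growth DDM (perpetuity): P₀ = D/r = 9.50 / 0.069 = 137.6812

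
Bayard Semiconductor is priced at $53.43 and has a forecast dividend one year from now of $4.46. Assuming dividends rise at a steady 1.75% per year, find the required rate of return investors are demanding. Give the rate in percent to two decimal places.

10.10%

Rearranging the constant-growth DDM: r = D₁/P₀ + g.
r = 4.4600 / 53.43 + 0.0175 = 0.08347 + 0.0175 = 0.10097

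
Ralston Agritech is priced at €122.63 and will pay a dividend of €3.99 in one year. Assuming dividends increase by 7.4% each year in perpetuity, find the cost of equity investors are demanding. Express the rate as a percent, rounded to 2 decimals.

Rearranging the constant-growth DDM: r = D₁/P₀ + g.
r = 3.9900 / 122.63 + 0.074 = 0.03254 + 0.074 = 0.10654

10.65%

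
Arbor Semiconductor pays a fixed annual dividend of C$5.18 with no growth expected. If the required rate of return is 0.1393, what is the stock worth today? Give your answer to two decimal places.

C$37.19

Zero-growth DDM (perpetuity): P₀ = D/r = 5.18 / 0.1393 = 37.1859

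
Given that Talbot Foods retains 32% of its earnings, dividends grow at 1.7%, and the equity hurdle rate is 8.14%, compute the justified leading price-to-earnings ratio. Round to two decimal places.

10.56

Payout ratio b = 1 − 0.32 = 0.68.
Justified leading P/E = b/(r−g) = 0.68/(0.0814−0.017) = 10.5590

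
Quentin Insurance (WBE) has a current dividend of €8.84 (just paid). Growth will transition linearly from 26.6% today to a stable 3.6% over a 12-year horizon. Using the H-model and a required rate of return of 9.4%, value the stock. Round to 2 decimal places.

€368.23

H-model: P₀ = D₀[(1+g_L) + H(g_S−g_L)]/(r−g_L), with H = 12/2 = 6.
P₀ = 8.84 × [(1+0.036) + 6×(0.266−0.036)] / (0.094−0.036)
   = 8.84 × 2.4160 / 0.058 = 368.2317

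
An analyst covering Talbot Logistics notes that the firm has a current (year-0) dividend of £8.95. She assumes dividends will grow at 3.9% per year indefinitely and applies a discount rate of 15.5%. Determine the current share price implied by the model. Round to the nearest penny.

£80.16

Gordon growth model: P₀ = D₁/(r − g). D₁ = 8.95 × (1 + 0.039) = 9.2990.
P₀ = 9.2990 / (0.155 − 0.039) = 9.2990 / 0.116 = 80.1642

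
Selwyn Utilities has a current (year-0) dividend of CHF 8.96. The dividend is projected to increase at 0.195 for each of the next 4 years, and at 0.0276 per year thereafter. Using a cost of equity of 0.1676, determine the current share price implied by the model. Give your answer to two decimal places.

Two-stage DDM. Project D₁…D_4 at 0.195, terminal growth 0.0276, discount at r = 0.1676.
D_1 = 10.7072
D_2 = 12.7951
D_3 = 15.2901
D_4 = 18.2717
Terminal value at t=4: TV = D_5/(r−g) = 18.7760/(0.1676−0.0276) = 134.1145
P₀ = 10.7072/(1+0.1676)^1 + 12.7951/(1+0.1676)^2 + 15.2901/(1+0.1676)^3 + 18.2717/(1+0.1676)^4 + 134.1145/(1+0.1676)^4 = 110.1530

CHF 110.15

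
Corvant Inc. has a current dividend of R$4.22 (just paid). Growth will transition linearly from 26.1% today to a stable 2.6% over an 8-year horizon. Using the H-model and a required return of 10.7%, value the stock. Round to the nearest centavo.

R$102.43

H-model: P₀ = D₀[(1+g_L) + H(g_S−g_L)]/(r−g_L), with H = 8/2 = 4.
P₀ = 4.22 × [(1+0.026) + 4×(0.261−0.026)] / (0.107−0.026)
   = 4.22 × 1.9660 / 0.081 = 102.4262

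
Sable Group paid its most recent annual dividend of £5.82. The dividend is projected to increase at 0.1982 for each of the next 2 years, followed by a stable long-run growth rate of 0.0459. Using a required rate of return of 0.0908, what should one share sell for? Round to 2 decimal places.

£177.00

Two-stage DDM. Project D₁…D_2 at 0.1982, terminal growth 0.0459, discount at r = 0.0908.
D_1 = 6.9735
D_2 = 8.3557
Terminal value at t=2: TV = D_3/(r−g) = 8.7392/(0.0908−0.0459) = 194.6370
P₀ = 6.9735/(1+0.0908)^1 + 8.3557/(1+0.0908)^2 + 194.6370/(1+0.0908)^2 = 176.9974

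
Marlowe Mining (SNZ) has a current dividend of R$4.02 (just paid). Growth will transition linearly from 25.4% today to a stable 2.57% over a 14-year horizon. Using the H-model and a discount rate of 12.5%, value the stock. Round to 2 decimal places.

H-model: P₀ = D₀[(1+g_L) + H(g_S−g_L)]/(r−g_L), with H = 14/2 = 7.
P₀ = 4.02 × [(1+0.0257) + 7×(0.254−0.0257)] / (0.125−0.0257)
   = 4.02 × 2.6238 / 0.0993 = 106.2203

R$106.22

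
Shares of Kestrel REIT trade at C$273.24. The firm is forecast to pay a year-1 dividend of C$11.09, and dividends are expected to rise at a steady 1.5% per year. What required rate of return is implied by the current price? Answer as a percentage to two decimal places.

Rearranging the constant-growth DDM: r = D₁/P₀ + g.
r = 11.0900 / 273.24 + 0.015 = 0.04059 + 0.015 = 0.05559

5.56%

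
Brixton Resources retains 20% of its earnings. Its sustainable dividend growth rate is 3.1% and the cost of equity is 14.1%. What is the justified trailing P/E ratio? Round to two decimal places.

Payout ratio b = 1 − 0.20 = 0.80.
Justified trailing P/E = b(1+g)/(r−g) = 0.80×(1+0.031)/(0.141−0.031) = 7.4982

7.50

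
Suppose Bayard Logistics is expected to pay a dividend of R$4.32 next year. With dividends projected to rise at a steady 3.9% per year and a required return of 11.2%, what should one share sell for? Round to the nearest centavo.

R$59.18

Gordon growth model: P₀ = D₁/(r − g), with D₁ = 4.32 given directly.
P₀ = 4.3200 / (0.112 − 0.039) = 4.3200 / 0.073 = 59.1781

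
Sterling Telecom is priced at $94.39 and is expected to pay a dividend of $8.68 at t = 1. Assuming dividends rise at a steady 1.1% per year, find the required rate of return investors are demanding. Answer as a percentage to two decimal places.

10.30%

Rearranging the constant-growth DDM: r = D₁/P₀ + g.
r = 8.6800 / 94.39 + 0.011 = 0.09196 + 0.011 = 0.10296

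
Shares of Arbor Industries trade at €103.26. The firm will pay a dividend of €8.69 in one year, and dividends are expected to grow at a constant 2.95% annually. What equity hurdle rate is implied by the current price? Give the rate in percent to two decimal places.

Rearranging the constant-growth DDM: r = D₁/P₀ + g.
r = 8.6900 / 103.26 + 0.0295 = 0.08416 + 0.0295 = 0.11366

11.37%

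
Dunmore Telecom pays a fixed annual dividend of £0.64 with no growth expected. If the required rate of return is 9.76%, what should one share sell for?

Zero-growth DDM (perpetuity): P₀ = D/r = 0.64 / 0.0976 = 6.5574

£6.56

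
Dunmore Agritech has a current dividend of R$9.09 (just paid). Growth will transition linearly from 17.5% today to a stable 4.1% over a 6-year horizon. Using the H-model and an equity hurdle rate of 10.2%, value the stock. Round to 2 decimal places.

H-model: P₀ = D₀[(1+g_L) + H(g_S−g_L)]/(r−g_L), with H = 6/2 = 3.
P₀ = 9.09 × [(1+0.041) + 3×(0.175−0.041)] / (0.102−0.041)
   = 9.09 × 1.4430 / 0.061 = 215.0307

R$215.03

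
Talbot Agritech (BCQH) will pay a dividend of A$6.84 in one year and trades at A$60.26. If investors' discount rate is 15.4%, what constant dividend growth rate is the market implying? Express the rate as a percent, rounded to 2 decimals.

4.05%

From P₀ = D₁/(r − g), the implied growth is g = r − D₁/P₀.
g = 0.154 − 6.84/60.26 = 0.154 − 0.11351 = 0.04049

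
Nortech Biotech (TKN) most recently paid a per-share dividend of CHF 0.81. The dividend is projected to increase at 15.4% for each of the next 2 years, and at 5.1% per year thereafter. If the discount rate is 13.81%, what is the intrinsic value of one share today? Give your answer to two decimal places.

CHF 11.70

Two-stage DDM. Project D₁…D_2 at 0.154, terminal growth 0.051, discount at r = 0.1381.
D_1 = 0.9347
D_2 = 1.0787
Terminal value at t=2: TV = D_3/(r−g) = 1.1337/(0.1381−0.051) = 13.0161
P₀ = 0.9347/(1+0.1381)^1 + 1.0787/(1+0.1381)^2 + 13.0161/(1+0.1381)^2 = 11.7030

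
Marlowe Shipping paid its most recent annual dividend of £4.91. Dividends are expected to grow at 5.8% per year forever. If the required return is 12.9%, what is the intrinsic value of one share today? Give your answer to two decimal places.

£73.17

Gordon growth model: P₀ = D₁/(r − g). D₁ = 4.91 × (1 + 0.058) = 5.1948.
P₀ = 5.1948 / (0.129 − 0.058) = 5.1948 / 0.071 = 73.1659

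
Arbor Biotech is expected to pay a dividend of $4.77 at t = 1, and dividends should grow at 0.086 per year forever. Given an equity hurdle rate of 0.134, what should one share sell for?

$99.37

Gordon growth model: P₀ = D₁/(r − g), with D₁ = 4.77 given directly.
P₀ = 4.7700 / (0.134 − 0.086) = 4.7700 / 0.048 = 99.3750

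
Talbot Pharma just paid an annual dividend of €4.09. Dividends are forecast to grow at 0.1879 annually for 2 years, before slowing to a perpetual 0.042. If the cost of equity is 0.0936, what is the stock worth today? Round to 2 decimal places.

€106.72

Two-stage DDM. Project D₁…D_2 at 0.1879, terminal growth 0.042, discount at r = 0.0936.
D_1 = 4.8585
D_2 = 5.7714
Terminal value at t=2: TV = D_3/(r−g) = 6.0138/(0.0936−0.042) = 116.5470
P₀ = 4.8585/(1+0.0936)^1 + 5.7714/(1+0.0936)^2 + 116.5470/(1+0.0936)^2 = 106.7189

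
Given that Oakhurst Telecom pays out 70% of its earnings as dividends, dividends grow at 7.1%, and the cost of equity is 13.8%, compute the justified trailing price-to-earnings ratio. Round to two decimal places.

11.19

Justified trailing P/E = b(1+g)/(r−g) = 0.70×(1+0.071)/(0.138−0.071) = 11.1896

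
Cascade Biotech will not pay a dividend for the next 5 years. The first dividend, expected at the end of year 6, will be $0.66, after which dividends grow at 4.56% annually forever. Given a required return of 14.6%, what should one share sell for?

$3.33

Deferred-dividend DDM. At t=5 the remaining stream is a growing perpetuity with first payment D_6 = 0.66.
V_5 = D_6/(r−g) = 0.66/(0.146−0.0456) = 6.5737
P₀ = V_5/(1+r)^5 = 6.5737/(1+0.146)^5 = 3.3257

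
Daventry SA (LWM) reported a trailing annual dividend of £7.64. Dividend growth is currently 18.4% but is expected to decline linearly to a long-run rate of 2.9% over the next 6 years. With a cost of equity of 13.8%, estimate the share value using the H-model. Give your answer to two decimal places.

£104.72

H-model: P₀ = D₀[(1+g_L) + H(g_S−g_L)]/(r−g_L), with H = 6/2 = 3.
P₀ = 7.64 × [(1+0.029) + 3×(0.184−0.029)] / (0.138−0.029)
   = 7.64 × 1.4940 / 0.109 = 104.7171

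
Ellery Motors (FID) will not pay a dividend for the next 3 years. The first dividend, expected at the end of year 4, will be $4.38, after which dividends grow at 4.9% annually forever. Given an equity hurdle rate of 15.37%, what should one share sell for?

Deferred-dividend DDM. At t=3 the remaining stream is a growing perpetuity with first payment D_4 = 4.38.
V_3 = D_4/(r−g) = 4.38/(0.1537−0.049) = 41.8338
P₀ = V_3/(1+r)^3 = 41.8338/(1+0.1537)^3 = 27.2426

$27.24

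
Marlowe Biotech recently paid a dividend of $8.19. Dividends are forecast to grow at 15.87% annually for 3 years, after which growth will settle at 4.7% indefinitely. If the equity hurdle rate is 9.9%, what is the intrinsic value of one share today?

$220.60

Two-stage DDM. Project D₁…D_3 at 0.1587, terminal growth 0.047, discount at r = 0.099.
D_1 = 9.4898
D_2 = 10.9958
D_3 = 12.7408
Terminal value at t=3: TV = D_4/(r−g) = 13.3396/(0.099−0.047) = 256.5312
P₀ = 9.4898/(1+0.099)^1 + 10.9958/(1+0.099)^2 + 12.7408/(1+0.099)^3 + 256.5312/(1+0.099)^3 = 220.5997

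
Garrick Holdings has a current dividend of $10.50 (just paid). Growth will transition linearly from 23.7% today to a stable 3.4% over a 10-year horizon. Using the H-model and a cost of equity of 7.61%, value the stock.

H-model: P₀ = D₀[(1+g_L) + H(g_S−g_L)]/(r−g_L), with H = 10/2 = 5.
P₀ = 10.50 × [(1+0.034) + 5×(0.237−0.034)] / (0.0761−0.034)
   = 10.50 × 2.0490 / 0.0421 = 511.0333

$511.03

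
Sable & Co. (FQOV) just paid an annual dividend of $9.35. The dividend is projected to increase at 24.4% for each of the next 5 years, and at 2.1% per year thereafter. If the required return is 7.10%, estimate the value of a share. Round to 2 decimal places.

Two-stage DDM. Project D₁…D_5 at 0.244, terminal growth 0.021, discount at r = 0.071.
D_1 = 11.6314
D_2 = 14.4695
D_3 = 18.0000
D_4 = 22.3920
D_5 = 27.8557
Terminal value at t=5: TV = D_6/(r−g) = 28.4406/(0.071−0.021) = 568.8127
P₀ = 11.6314/(1+0.071)^1 + 14.4695/(1+0.071)^2 + 18.0000/(1+0.071)^3 + 22.3920/(1+0.071)^4 + 27.8557/(1+0.071)^5 + 568.8127/(1+0.071)^5 = 478.5801

$478.58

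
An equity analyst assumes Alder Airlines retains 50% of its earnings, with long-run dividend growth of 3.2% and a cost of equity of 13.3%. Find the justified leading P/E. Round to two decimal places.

4.95

Payout ratio b = 1 − 0.50 = 0.50.
Justified leading P/E = b/(r−g) = 0.50/(0.133−0.032) = 4.9505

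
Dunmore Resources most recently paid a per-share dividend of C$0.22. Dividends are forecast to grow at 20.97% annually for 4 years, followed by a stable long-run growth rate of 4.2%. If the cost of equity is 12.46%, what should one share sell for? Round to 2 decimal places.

C$4.78

Two-stage DDM. Project D₁…D_4 at 0.2097, terminal growth 0.042, discount at r = 0.1246.
D_1 = 0.2661
D_2 = 0.3219
D_3 = 0.3895
D_4 = 0.4711
Terminal value at t=4: TV = D_5/(r−g) = 0.4909/(0.1246−0.042) = 5.9432
P₀ = 0.2661/(1+0.1246)^1 + 0.3219/(1+0.1246)^2 + 0.3895/(1+0.1246)^3 + 0.4711/(1+0.1246)^4 + 5.9432/(1+0.1246)^4 = 4.7752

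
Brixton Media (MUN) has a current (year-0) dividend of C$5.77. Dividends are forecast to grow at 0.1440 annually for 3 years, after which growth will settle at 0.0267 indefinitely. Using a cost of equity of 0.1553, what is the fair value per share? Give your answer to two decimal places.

Two-stage DDM. Project D₁…D_3 at 0.144, terminal growth 0.0267, discount at r = 0.1553.
D_1 = 6.6009
D_2 = 7.5514
D_3 = 8.6388
Terminal value at t=3: TV = D_4/(r−g) = 8.8695/(0.1553−0.0267) = 68.9694
P₀ = 6.6009/(1+0.1553)^1 + 7.5514/(1+0.1553)^2 + 8.6388/(1+0.1553)^3 + 68.9694/(1+0.1553)^3 = 61.7008

C$61.70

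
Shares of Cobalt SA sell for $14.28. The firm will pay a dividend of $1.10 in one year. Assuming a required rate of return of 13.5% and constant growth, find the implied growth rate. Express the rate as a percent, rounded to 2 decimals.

5.80%

From P₀ = D₁/(r − g), the implied growth is g = r − D₁/P₀.
g = 0.135 − 1.10/14.28 = 0.135 − 0.07703 = 0.05797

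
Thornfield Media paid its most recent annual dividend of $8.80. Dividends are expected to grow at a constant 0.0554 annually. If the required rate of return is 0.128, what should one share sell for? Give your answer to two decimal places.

Gordon growth model: P₀ = D₁/(r − g). D₁ = 8.80 × (1 + 0.0554) = 9.2875.
P₀ = 9.2875 / (0.128 − 0.0554) = 9.2875 / 0.0726 = 127.9273

$127.93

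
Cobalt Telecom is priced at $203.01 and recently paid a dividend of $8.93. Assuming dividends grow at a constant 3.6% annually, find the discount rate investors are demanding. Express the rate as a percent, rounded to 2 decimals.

8.16%

Rearranging the constant-growth DDM: r = D₁/P₀ + g.
D₁ = 8.93 × (1 + 0.036) = 9.2515.
r = 9.2515 / 203.01 + 0.036 = 0.04557 + 0.036 = 0.08157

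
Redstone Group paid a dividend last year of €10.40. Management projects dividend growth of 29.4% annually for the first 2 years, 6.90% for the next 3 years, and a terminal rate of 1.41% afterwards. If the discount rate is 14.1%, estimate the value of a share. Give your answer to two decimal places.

Three-stage DDM. Project D₁…D_5; terminal Gordon value at t=5 with g = 0.0141; discount at r = 0.141.
D_1 = 13.4576
D_2 = 17.4141
D_3 = 18.6157
D_4 = 19.9002
D_5 = 21.2733
TV_5 = 21.5733/(0.141−0.0141) = 170.0021
P₀ = Σ Dₜ/(1+r)ᵗ + TV_5/(1+r)^5 = 148.3519

€148.35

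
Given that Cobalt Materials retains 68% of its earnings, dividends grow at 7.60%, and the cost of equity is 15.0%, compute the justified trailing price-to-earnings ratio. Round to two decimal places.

Payout ratio b = 1 − 0.68 = 0.32.
Justified trailing P/E = b(1+g)/(r−g) = 0.32×(1+0.076)/(0.15−0.076) = 4.6530

4.65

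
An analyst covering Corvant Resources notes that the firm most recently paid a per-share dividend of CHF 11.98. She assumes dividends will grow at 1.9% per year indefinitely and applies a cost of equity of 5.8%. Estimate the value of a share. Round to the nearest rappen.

Gordon growth model: P₀ = D₁/(r − g). D₁ = 11.98 × (1 + 0.019) = 12.2076.
P₀ = 12.2076 / (0.058 − 0.019) = 12.2076 / 0.039 = 313.0159

CHF 313.02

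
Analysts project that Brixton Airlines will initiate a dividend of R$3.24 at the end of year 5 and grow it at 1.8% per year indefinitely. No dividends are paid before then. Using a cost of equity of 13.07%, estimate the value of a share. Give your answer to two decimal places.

R$17.59

Deferred-dividend DDM. At t=4 the remaining stream is a growing perpetuity with first payment D_5 = 3.24.
V_4 = D_5/(r−g) = 3.24/(0.1307−0.018) = 28.7489
P₀ = V_4/(1+r)^4 = 28.7489/(1+0.1307)^4 = 17.5886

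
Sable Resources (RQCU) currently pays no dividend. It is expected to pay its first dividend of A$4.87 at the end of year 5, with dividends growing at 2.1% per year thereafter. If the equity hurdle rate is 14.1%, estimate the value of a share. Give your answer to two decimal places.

Deferred-dividend DDM. At t=4 the remaining stream is a growing perpetuity with first payment D_5 = 4.87.
V_4 = D_5/(r−g) = 4.87/(0.141−0.021) = 40.5833
P₀ = V_4/(1+r)^4 = 40.5833/(1+0.141)^4 = 23.9445

A$23.94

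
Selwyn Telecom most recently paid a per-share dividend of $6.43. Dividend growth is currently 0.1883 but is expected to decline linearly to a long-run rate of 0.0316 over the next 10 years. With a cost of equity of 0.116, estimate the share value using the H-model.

$138.28

H-model: P₀ = D₀[(1+g_L) + H(g_S−g_L)]/(r−g_L), with H = 10/2 = 5.
P₀ = 6.43 × [(1+0.0316) + 5×(0.1883−0.0316)] / (0.116−0.0316)
   = 6.43 × 1.8151 / 0.0844 = 138.2831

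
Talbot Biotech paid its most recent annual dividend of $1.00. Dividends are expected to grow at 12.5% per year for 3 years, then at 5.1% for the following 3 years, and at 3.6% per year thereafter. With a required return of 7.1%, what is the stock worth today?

Three-stage DDM. Project D₁…D_6; terminal Gordon value at t=6 with g = 0.036; discount at r = 0.071.
D_1 = 1.1250
D_2 = 1.2656
D_3 = 1.4238
D_4 = 1.4964
D_5 = 1.5728
D_6 = 1.6530
TV_6 = 1.7125/(0.071−0.036) = 48.9280
P₀ = Σ Dₜ/(1+r)ᵗ + TV_6/(1+r)^6 = 39.0822

$39.08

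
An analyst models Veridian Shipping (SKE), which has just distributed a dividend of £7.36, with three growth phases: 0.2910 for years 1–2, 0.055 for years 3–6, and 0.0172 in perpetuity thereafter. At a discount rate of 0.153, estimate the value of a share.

£95.62

Three-stage DDM. Project D₁…D_6; terminal Gordon value at t=6 with g = 0.0172; discount at r = 0.153.
D_1 = 9.5018
D_2 = 12.2668
D_3 = 12.9414
D_4 = 13.6532
D_5 = 14.4042
D_6 = 15.1964
TV_6 = 15.4578/(0.153−0.0172) = 113.8274
P₀ = Σ Dₜ/(1+r)ᵗ + TV_6/(1+r)^6 = 95.6205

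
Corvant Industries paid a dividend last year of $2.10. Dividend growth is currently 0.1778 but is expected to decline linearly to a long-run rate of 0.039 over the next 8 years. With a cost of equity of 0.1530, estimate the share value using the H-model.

$29.37

H-model: P₀ = D₀[(1+g_L) + H(g_S−g_L)]/(r−g_L), with H = 8/2 = 4.
P₀ = 2.10 × [(1+0.039) + 4×(0.1778−0.039)] / (0.153−0.039)
   = 2.10 × 1.5942 / 0.114 = 29.3668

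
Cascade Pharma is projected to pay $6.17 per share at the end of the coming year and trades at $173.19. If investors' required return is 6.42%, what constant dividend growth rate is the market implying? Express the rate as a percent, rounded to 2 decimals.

From P₀ = D₁/(r − g), the implied growth is g = r − D₁/P₀.
g = 0.0642 − 6.17/173.19 = 0.0642 − 0.03563 = 0.02857

2.86%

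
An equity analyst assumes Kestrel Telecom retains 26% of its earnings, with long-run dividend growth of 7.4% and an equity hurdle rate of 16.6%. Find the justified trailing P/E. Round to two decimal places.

8.64

Payout ratio b = 1 − 0.26 = 0.74.
Justified trailing P/E = b(1+g)/(r−g) = 0.74×(1+0.074)/(0.166−0.074) = 8.6387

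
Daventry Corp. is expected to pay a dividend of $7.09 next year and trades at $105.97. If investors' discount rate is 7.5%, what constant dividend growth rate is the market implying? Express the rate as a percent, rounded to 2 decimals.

From P₀ = D₁/(r − g), the implied growth is g = r − D₁/P₀.
g = 0.075 − 7.09/105.97 = 0.075 − 0.06691 = 0.00809

0.81%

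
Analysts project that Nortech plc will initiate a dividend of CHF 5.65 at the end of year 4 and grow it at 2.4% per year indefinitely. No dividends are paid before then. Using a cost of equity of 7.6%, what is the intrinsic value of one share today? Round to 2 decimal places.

Deferred-dividend DDM. At t=3 the remaining stream is a growing perpetuity with first payment D_4 = 5.65.
V_3 = D_4/(r−g) = 5.65/(0.076−0.024) = 108.6538
P₀ = V_3/(1+r)^3 = 108.6538/(1+0.076)^3 = 87.2184

CHF 87.22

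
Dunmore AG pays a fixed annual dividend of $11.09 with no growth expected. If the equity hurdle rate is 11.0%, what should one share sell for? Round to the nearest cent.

$100.82

Zero-growth DDM (perpetuity): P₀ = D/r = 11.09 / 0.11 = 100.8182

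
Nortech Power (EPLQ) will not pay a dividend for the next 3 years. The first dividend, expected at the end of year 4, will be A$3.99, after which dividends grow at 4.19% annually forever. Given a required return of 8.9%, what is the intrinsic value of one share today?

Deferred-dividend DDM. At t=3 the remaining stream is a growing perpetuity with first payment D_4 = 3.99.
V_3 = D_4/(r−g) = 3.99/(0.089−0.0419) = 84.7134
P₀ = V_3/(1+r)^3 = 84.7134/(1+0.089)^3 = 65.5946

A$65.59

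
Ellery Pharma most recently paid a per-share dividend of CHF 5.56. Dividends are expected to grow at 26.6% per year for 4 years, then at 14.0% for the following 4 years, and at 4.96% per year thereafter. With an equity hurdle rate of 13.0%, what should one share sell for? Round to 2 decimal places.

CHF 184.07

Three-stage DDM. Project D₁…D_8; terminal Gordon value at t=8 with g = 0.0496; discount at r = 0.13.
D_1 = 7.0390
D_2 = 8.9113
D_3 = 11.2817
D_4 = 14.2827
D_5 = 16.2823
D_6 = 18.5618
D_7 = 21.1604
D_8 = 24.1229
TV_8 = 25.3194/(0.13−0.0496) = 314.9175
P₀ = Σ Dₜ/(1+r)ᵗ + TV_8/(1+r)^8 = 184.0674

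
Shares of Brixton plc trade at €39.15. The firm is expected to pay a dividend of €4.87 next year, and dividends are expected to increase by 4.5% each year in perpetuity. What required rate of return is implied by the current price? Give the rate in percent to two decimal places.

16.94%

Rearranging the constant-growth DDM: r = D₁/P₀ + g.
r = 4.8700 / 39.15 + 0.045 = 0.12439 + 0.045 = 0.16939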